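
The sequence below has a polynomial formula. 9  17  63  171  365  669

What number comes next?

First differences: 8, 46, 108, 194, 304
Second differences: 38, 62, 86, 110
Third differences: 24, 24, 24
Third differences constant at 24.
110 + 24 = 134;  304 + 134 = 438;  669 + 438 = 1107

1107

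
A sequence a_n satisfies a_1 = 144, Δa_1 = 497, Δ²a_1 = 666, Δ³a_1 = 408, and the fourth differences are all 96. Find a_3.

1804

Build the table forward from the leading diagonal:
Fourth differences: 96  96  96
Third differences: 408  504  600
Second differences: 666  1074  1578
First differences: 497  1163  2237
a: 144  641  1804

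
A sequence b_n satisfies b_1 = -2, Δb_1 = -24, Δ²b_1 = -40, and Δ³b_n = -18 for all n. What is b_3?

-90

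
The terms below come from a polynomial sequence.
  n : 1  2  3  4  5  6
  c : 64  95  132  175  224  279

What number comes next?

D1: 31  37  43  49  55
D2: 6  6  6  6
Constant second difference = 6, so extend:
55 + 6 = 61;  279 + 61 = 340

340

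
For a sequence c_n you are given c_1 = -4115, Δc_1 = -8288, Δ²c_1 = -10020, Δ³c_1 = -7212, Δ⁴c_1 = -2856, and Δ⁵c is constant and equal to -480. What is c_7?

Build the table forward from the leading diagonal:
Δ⁵: -480  -480  -480  -480  -480  -480  -480
Δ⁴: -2856  -3336  -3816  -4296  -4776  -5256  -5736
Δ³: -7212  -10068  -13404  -17220  -21516  -26292  -31548
Δ²: -10020  -17232  -27300  -40704  -57924  -79440  -105732
Δ: -8288  -18308  -35540  -62840  -103544  -161468  -240908
c: -4115  -12403  -30711  -66251  -129091  -232635  -394103

-394103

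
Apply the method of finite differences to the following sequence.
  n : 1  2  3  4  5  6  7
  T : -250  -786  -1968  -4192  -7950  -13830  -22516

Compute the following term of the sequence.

-34788

-536 , -1182 , -2224 , -3758 , -5880 , -8686
-646 , -1042 , -1534 , -2122 , -2806
-396 , -492 , -588 , -684
-96 , -96 , -96
Constant fourth difference = -96, so extend:
-684 − 96 = -780;  -2806 − 780 = -3586;  -8686 − 3586 = -12272;  -22516 − 12272 = -34788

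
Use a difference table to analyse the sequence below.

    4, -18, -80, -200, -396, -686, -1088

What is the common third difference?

D1: -22, -62, -120, -196, -290, -402
D2: -40, -58, -76, -94, -112
D3: -18, -18, -18, -18

-18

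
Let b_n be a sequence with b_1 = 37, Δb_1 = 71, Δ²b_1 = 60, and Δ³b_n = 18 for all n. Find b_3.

239

Build the table forward from the leading diagonal:
Third differences: 18, 18, 18
Second differences: 60, 78, 96
First differences: 71, 131, 209
b: 37, 108, 239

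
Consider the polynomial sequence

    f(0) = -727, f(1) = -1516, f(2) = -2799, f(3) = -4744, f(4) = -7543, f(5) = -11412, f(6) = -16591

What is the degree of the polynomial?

4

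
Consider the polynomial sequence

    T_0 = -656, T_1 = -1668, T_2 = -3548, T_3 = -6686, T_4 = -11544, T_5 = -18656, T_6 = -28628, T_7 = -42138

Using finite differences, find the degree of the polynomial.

4

Δ: -1012, -1880, -3138, -4858, -7112, -9972, -13510
Δ²: -868, -1258, -1720, -2254, -2860, -3538
Δ³: -390, -462, -534, -606, -678
Δ⁴: -72, -72, -72, -72
The fourth differences are constant, so the polynomial has degree 4.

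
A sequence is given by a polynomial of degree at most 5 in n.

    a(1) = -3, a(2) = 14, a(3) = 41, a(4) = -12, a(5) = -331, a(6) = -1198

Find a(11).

-30343

D1: 17 , 27 , -53 , -319 , -867
D2: 10 , -80 , -266 , -548
D3: -90 , -186 , -282
D4: -96 , -96
Fourth differences constant at -96.
-282 − 96 = -378;  -548 − 378 = -926;  -867 − 926 = -1793;  -1198 − 1793 = -2991
-378 − 96 = -474;  -926 − 474 = -1400;  -1793 − 1400 = -3193;  -2991 − 3193 = -6184
-474 − 96 = -570;  -1400 − 570 = -1970;  -3193 − 1970 = -5163;  -6184 − 5163 = -11347
-570 − 96 = -666;  -1970 − 666 = -2636;  -5163 − 2636 = -7799;  -11347 − 7799 = -19146
-666 − 96 = -762;  -2636 − 762 = -3398;  -7799 − 3398 = -11197;  -19146 − 11197 = -30343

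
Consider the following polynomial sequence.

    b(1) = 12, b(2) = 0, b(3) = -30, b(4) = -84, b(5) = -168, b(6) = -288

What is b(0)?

First differences: -12, -30, -54, -84, -120
Second differences: -18, -24, -30, -36
Third differences: -6, -6, -6
The third differences are constant at -6.
Work back: -18 + 6 = -12;  -12 + 12 = 0;  12 + 0 = 12

12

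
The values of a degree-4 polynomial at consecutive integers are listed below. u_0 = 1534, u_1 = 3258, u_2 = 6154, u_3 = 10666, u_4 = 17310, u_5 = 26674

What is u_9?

Δ: 1724, 2896, 4512, 6644, 9364
Δ²: 1172, 1616, 2132, 2720
Δ³: 444, 516, 588
Δ⁴: 72, 72
Fourth differences constant at 72.
588 + 72 = 660;  2720 + 660 = 3380;  9364 + 3380 = 12744;  26674 + 12744 = 39418
660 + 72 = 732;  3380 + 732 = 4112;  12744 + 4112 = 16856;  39418 + 16856 = 56274
732 + 72 = 804;  4112 + 804 = 4916;  16856 + 4916 = 21772;  56274 + 21772 = 78046
804 + 72 = 876;  4916 + 876 = 5792;  21772 + 5792 = 27564;  78046 + 27564 = 105610

105610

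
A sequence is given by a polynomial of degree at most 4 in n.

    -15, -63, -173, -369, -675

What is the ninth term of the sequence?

-48, -110, -196, -306
-62, -86, -110
-24, -24
Third differences constant at -24.
-110 − 24 = -134;  -306 − 134 = -440;  -675 − 440 = -1115
-134 − 24 = -158;  -440 − 158 = -598;  -1115 − 598 = -1713
-158 − 24 = -182;  -598 − 182 = -780;  -1713 − 780 = -2493
-182 − 24 = -206;  -780 − 206 = -986;  -2493 − 986 = -3479

-3479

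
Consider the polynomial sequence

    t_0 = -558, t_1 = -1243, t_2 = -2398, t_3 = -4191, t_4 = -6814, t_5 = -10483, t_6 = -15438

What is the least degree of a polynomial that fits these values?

4

First differences: -685, -1155, -1793, -2623, -3669, -4955
Second differences: -470, -638, -830, -1046, -1286
Third differences: -168, -192, -216, -240
Fourth differences: -24, -24, -24
The fourth differences are constant, so the polynomial has degree 4.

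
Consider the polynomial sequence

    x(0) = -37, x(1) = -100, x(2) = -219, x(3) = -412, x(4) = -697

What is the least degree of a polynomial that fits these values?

First differences: -63, -119, -193, -285
Second differences: -56, -74, -92
Third differences: -18, -18
The third differences are constant, so the polynomial has degree 3.

3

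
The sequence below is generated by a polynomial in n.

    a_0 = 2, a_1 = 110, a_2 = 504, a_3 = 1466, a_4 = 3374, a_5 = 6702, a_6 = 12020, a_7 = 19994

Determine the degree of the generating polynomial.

D1: 108, 394, 962, 1908, 3328, 5318, 7974
D2: 286, 568, 946, 1420, 1990, 2656
D3: 282, 378, 474, 570, 666
D4: 96, 96, 96, 96
The fourth differences are constant, so the polynomial has degree 4.

4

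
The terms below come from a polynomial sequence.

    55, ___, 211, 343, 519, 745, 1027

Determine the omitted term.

117

Using the last 5 terms:
Δ: 132, 176, 226, 282
Δ²: 44, 50, 56
Δ³: 6, 6
Constant third difference = 6.
Extend backward: 44 − 6 = 38;  132 − 38 = 94;  211 − 94 = 117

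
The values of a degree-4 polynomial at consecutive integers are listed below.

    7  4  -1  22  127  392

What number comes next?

919

Δ: -3, -5, 23, 105, 265
Δ²: -2, 28, 82, 160
Δ³: 30, 54, 78
Δ⁴: 24, 24
The fourth differences are constant (24).
78 + 24 = 102;  160 + 102 = 262;  265 + 262 = 527;  392 + 527 = 919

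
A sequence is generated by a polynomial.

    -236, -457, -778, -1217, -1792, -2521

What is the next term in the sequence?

-3422

-221, -321, -439, -575, -729
-100, -118, -136, -154
-18, -18, -18
The third differences are constant (-18).
-154 − 18 = -172;  -729 − 172 = -901;  -2521 − 901 = -3422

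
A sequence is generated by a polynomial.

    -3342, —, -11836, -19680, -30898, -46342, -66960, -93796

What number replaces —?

Using the last 6 terms:
D1: -7844  -11218  -15444  -20618  -26836
D2: -3374  -4226  -5174  -6218
D3: -852  -948  -1044
D4: -96  -96
Constant fourth difference = -96.
Extend backward: -852 + 96 = -756;  -3374 + 756 = -2618;  -7844 + 2618 = -5226;  -11836 + 5226 = -6610

-6610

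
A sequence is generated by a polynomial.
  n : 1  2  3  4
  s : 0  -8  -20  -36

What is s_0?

First differences: -8, -12, -16
Second differences: -4, -4
The second differences are constant at -4.
Work back: -8 + 4 = -4;  0 + 4 = 4

4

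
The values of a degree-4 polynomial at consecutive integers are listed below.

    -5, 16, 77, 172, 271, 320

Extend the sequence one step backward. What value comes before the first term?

-4

21, 61, 95, 99, 49
40, 34, 4, -50
-6, -30, -54
-24, -24
The fourth differences are constant at -24.
Work back: -6 + 24 = 18;  40 − 18 = 22;  21 − 22 = -1;  -5 + 1 = -4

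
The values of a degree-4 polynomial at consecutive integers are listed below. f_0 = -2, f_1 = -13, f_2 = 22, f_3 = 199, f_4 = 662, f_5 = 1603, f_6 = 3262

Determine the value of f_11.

Δ: -11, 35, 177, 463, 941, 1659
Δ²: 46, 142, 286, 478, 718
Δ³: 96, 144, 192, 240
Δ⁴: 48, 48, 48
Fourth differences constant at 48.
240 + 48 = 288;  718 + 288 = 1006;  1659 + 1006 = 2665;  3262 + 2665 = 5927
288 + 48 = 336;  1006 + 336 = 1342;  2665 + 1342 = 4007;  5927 + 4007 = 9934
336 + 48 = 384;  1342 + 384 = 1726;  4007 + 1726 = 5733;  9934 + 5733 = 15667
384 + 48 = 432;  1726 + 432 = 2158;  5733 + 2158 = 7891;  15667 + 7891 = 23558
432 + 48 = 480;  2158 + 480 = 2638;  7891 + 2638 = 10529;  23558 + 10529 = 34087

34087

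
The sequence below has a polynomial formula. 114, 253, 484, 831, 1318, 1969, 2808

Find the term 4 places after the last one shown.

8524

First differences: 139, 231, 347, 487, 651, 839
Second differences: 92, 116, 140, 164, 188
Third differences: 24, 24, 24, 24
The third differences are constant (24).
188 + 24 = 212;  839 + 212 = 1051;  2808 + 1051 = 3859
212 + 24 = 236;  1051 + 236 = 1287;  3859 + 1287 = 5146
236 + 24 = 260;  1287 + 260 = 1547;  5146 + 1547 = 6693
260 + 24 = 284;  1547 + 284 = 1831;  6693 + 1831 = 8524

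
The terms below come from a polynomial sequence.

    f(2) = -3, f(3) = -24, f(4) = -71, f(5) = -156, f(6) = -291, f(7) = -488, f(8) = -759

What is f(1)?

4

First differences: -21  -47  -85  -135  -197  -271
Second differences: -26  -38  -50  -62  -74
Third differences: -12  -12  -12  -12
The third differences are constant at -12.
Work back: -26 + 12 = -14;  -21 + 14 = -7;  -3 + 7 = 4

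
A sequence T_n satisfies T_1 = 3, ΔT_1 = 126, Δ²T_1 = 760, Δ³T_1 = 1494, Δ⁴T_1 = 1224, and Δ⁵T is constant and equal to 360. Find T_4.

Build the table forward from the leading diagonal:
Fifth differences: 360  360  360  360
Fourth differences: 1224  1584  1944  2304
Third differences: 1494  2718  4302  6246
Second differences: 760  2254  4972  9274
First differences: 126  886  3140  8112
T: 3  129  1015  4155

4155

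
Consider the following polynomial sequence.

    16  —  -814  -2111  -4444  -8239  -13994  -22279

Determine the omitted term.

-199

Using the last 6 terms:
D1: -1297, -2333, -3795, -5755, -8285
D2: -1036, -1462, -1960, -2530
D3: -426, -498, -570
D4: -72, -72
Constant fourth difference = -72.
Extend backward: -426 + 72 = -354;  -1036 + 354 = -682;  -1297 + 682 = -615;  -814 + 615 = -199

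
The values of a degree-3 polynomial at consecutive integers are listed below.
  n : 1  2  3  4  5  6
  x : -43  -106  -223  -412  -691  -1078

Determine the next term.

-63, -117, -189, -279, -387
-54, -72, -90, -108
-18, -18, -18
Constant third difference = -18, so extend:
-108 − 18 = -126;  -387 − 126 = -513;  -1078 − 513 = -1591

-1591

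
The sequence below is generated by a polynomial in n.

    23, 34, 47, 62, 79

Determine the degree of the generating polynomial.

D1: 11, 13, 15, 17
D2: 2, 2, 2
The second differences are constant, so the polynomial has degree 2.

2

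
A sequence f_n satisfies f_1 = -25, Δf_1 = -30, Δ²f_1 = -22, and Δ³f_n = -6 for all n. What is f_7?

Build the table forward from the leading diagonal:
D3: -6, -6, -6, -6, -6, -6, -6
D2: -22, -28, -34, -40, -46, -52, -58
D1: -30, -52, -80, -114, -154, -200, -252
f: -25, -55, -107, -187, -301, -455, -655

-655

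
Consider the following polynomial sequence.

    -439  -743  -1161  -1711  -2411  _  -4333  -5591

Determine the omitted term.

-3279

Using the first 5 terms:
-304, -418, -550, -700
-114, -132, -150
-18, -18
Constant third difference = -18.
Extend forward: -150 − 18 = -168;  -700 − 168 = -868;  -2411 − 868 = -3279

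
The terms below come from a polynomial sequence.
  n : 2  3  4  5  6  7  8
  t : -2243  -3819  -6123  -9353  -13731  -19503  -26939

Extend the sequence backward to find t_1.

-1221

First differences: -1576  -2304  -3230  -4378  -5772  -7436
Second differences: -728  -926  -1148  -1394  -1664
Third differences: -198  -222  -246  -270
Fourth differences: -24  -24  -24
The fourth differences are constant at -24.
Work back: -198 + 24 = -174;  -728 + 174 = -554;  -1576 + 554 = -1022;  -2243 + 1022 = -1221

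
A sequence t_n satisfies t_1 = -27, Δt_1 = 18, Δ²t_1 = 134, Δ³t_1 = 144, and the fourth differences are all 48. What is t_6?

Build the table forward from the leading diagonal:
Fourth differences: 48  48  48  48  48  48
Third differences: 144  192  240  288  336  384
Second differences: 134  278  470  710  998  1334
First differences: 18  152  430  900  1610  2608
t: -27  -9  143  573  1473  3083

3083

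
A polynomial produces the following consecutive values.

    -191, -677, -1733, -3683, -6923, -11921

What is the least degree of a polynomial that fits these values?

4

Δ: -486, -1056, -1950, -3240, -4998
Δ²: -570, -894, -1290, -1758
Δ³: -324, -396, -468
Δ⁴: -72, -72
The fourth differences are constant, so the polynomial has degree 4.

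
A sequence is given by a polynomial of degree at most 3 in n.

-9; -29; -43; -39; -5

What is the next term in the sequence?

71

D1: -20  -14  4  34
D2: 6  18  30
D3: 12  12
The third differences are constant (12).
30 + 12 = 42;  34 + 42 = 76;  -5 + 76 = 71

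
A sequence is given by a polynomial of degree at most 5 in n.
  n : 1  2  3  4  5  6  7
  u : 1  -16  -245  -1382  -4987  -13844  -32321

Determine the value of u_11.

-365389

Δ: -17, -229, -1137, -3605, -8857, -18477
Δ²: -212, -908, -2468, -5252, -9620
Δ³: -696, -1560, -2784, -4368
Δ⁴: -864, -1224, -1584
Δ⁵: -360, -360
The fifth differences are constant (-360).
-1584 − 360 = -1944;  -4368 − 1944 = -6312;  -9620 − 6312 = -15932;  -18477 − 15932 = -34409;  -32321 − 34409 = -66730
-1944 − 360 = -2304;  -6312 − 2304 = -8616;  -15932 − 8616 = -24548;  -34409 − 24548 = -58957;  -66730 − 58957 = -125687
-2304 − 360 = -2664;  -8616 − 2664 = -11280;  -24548 − 11280 = -35828;  -58957 − 35828 = -94785;  -125687 − 94785 = -220472
-2664 − 360 = -3024;  -11280 − 3024 = -14304;  -35828 − 14304 = -50132;  -94785 − 50132 = -144917;  -220472 − 144917 = -365389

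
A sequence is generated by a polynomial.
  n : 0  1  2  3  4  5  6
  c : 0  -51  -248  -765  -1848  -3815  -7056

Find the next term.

-12033

D1: -51  -197  -517  -1083  -1967  -3241
D2: -146  -320  -566  -884  -1274
D3: -174  -246  -318  -390
D4: -72  -72  -72
Constant fourth difference = -72, so extend:
-390 − 72 = -462;  -1274 − 462 = -1736;  -3241 − 1736 = -4977;  -7056 − 4977 = -12033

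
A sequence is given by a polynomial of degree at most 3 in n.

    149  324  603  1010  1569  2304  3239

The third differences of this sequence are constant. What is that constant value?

24

First differences: 175, 279, 407, 559, 735, 935
Second differences: 104, 128, 152, 176, 200
Third differences: 24, 24, 24, 24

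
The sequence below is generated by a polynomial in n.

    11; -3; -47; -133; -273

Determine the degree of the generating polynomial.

Δ: -14, -44, -86, -140
Δ²: -30, -42, -54
Δ³: -12, -12
The third differences are constant, so the polynomial has degree 3.

3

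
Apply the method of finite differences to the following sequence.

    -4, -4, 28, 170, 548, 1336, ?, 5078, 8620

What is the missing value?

2756

Using the first 6 terms:
First differences: 0  32  142  378  788
Second differences: 32  110  236  410
Third differences: 78  126  174
Fourth differences: 48  48
Constant fourth difference = 48.
Extend forward: 174 + 48 = 222;  410 + 222 = 632;  788 + 632 = 1420;  1336 + 1420 = 2756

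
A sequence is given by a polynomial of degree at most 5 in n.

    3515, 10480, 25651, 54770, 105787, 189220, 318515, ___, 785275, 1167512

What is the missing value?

Using the first 7 terms:
D1: 6965, 15171, 29119, 51017, 83433, 129295
D2: 8206, 13948, 21898, 32416, 45862
D3: 5742, 7950, 10518, 13446
D4: 2208, 2568, 2928
D5: 360, 360
Constant fifth difference = 360.
Extend forward: 2928 + 360 = 3288;  13446 + 3288 = 16734;  45862 + 16734 = 62596;  129295 + 62596 = 191891;  318515 + 191891 = 510406

510406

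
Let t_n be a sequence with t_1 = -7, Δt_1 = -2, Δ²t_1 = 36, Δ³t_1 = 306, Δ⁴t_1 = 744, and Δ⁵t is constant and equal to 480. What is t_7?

20681

Build the table forward from the leading diagonal:
D5: 480, 480, 480, 480, 480, 480, 480
D4: 744, 1224, 1704, 2184, 2664, 3144, 3624
D3: 306, 1050, 2274, 3978, 6162, 8826, 11970
D2: 36, 342, 1392, 3666, 7644, 13806, 22632
D1: -2, 34, 376, 1768, 5434, 13078, 26884
t: -7, -9, 25, 401, 2169, 7603, 20681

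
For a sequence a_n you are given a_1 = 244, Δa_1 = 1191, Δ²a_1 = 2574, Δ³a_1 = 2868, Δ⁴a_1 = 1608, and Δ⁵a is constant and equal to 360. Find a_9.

Build the table forward from the leading diagonal:
Δ⁵: 360, 360, 360, 360, 360, 360, 360, 360, 360
Δ⁴: 1608, 1968, 2328, 2688, 3048, 3408, 3768, 4128, 4488
Δ³: 2868, 4476, 6444, 8772, 11460, 14508, 17916, 21684, 25812
Δ²: 2574, 5442, 9918, 16362, 25134, 36594, 51102, 69018, 90702
Δ: 1191, 3765, 9207, 19125, 35487, 60621, 97215, 148317, 217335
a: 244, 1435, 5200, 14407, 33532, 69019, 129640, 226855, 375172

375172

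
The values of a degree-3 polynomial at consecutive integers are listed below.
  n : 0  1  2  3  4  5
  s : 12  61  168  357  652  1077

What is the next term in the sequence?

Δ: 49, 107, 189, 295, 425
Δ²: 58, 82, 106, 130
Δ³: 24, 24, 24
Constant third difference = 24, so extend:
130 + 24 = 154;  425 + 154 = 579;  1077 + 579 = 1656

1656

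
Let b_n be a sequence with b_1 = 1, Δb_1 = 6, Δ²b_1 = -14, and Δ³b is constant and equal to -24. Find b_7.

-653

Build the table forward from the leading diagonal:
Third differences: -24  -24  -24  -24  -24  -24  -24
Second differences: -14  -38  -62  -86  -110  -134  -158
First differences: 6  -8  -46  -108  -194  -304  -438
b: 1  7  -1  -47  -155  -349  -653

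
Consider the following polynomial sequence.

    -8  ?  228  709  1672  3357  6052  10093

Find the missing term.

37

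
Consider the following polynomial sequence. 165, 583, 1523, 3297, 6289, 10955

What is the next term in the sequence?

418  940  1774  2992  4666
522  834  1218  1674
312  384  456
72  72
Constant fourth difference = 72, so extend:
456 + 72 = 528;  1674 + 528 = 2202;  4666 + 2202 = 6868;  10955 + 6868 = 17823

17823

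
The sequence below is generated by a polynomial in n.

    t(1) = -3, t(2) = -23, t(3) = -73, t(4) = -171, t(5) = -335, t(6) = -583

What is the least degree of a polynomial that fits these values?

3

Δ: -20, -50, -98, -164, -248
Δ²: -30, -48, -66, -84
Δ³: -18, -18, -18
The third differences are constant, so the polynomial has degree 3.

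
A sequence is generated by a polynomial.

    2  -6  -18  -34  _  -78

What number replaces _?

-54

Using the first 4 terms:
Δ: -8, -12, -16
Δ²: -4, -4
Constant second difference = -4.
Extend forward: -16 − 4 = -20;  -34 − 20 = -54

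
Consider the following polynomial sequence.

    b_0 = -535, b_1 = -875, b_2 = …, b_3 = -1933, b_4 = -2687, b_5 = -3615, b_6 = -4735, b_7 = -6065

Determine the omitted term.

-1335

Using the last 5 terms:
Δ: -754, -928, -1120, -1330
Δ²: -174, -192, -210
Δ³: -18, -18
Constant third difference = -18.
Extend backward: -174 + 18 = -156;  -754 + 156 = -598;  -1933 + 598 = -1335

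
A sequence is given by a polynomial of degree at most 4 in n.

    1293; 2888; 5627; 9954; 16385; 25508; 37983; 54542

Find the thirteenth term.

229257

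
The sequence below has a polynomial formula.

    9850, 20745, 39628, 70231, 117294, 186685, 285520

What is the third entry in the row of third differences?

5868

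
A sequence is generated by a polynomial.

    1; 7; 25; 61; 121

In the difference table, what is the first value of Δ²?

Δ: 6, 18, 36, 60
Δ²: 12, 18, 24
Δ³: 6, 6

12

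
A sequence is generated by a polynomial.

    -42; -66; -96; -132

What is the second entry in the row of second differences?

D1: -24, -30, -36
D2: -6, -6

-6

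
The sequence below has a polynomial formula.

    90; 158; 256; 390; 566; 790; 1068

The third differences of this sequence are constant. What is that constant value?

6

D1: 68, 98, 134, 176, 224, 278
D2: 30, 36, 42, 48, 54
D3: 6, 6, 6, 6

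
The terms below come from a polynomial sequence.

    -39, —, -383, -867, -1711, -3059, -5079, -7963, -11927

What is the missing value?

-139

Using the last 7 terms:
Δ: -484  -844  -1348  -2020  -2884  -3964
Δ²: -360  -504  -672  -864  -1080
Δ³: -144  -168  -192  -216
Δ⁴: -24  -24  -24
Constant fourth difference = -24.
Extend backward: -144 + 24 = -120;  -360 + 120 = -240;  -484 + 240 = -244;  -383 + 244 = -139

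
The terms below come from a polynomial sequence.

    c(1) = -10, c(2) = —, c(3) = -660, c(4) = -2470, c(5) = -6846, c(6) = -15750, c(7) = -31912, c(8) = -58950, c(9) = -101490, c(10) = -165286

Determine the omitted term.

-102

Using the last 8 terms:
D1: -1810  -4376  -8904  -16162  -27038  -42540  -63796
D2: -2566  -4528  -7258  -10876  -15502  -21256
D3: -1962  -2730  -3618  -4626  -5754
D4: -768  -888  -1008  -1128
D5: -120  -120  -120
Constant fifth difference = -120.
Extend backward: -768 + 120 = -648;  -1962 + 648 = -1314;  -2566 + 1314 = -1252;  -1810 + 1252 = -558;  -660 + 558 = -102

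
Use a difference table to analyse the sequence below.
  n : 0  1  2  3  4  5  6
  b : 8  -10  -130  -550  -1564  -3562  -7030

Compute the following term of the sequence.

First differences: -18, -120, -420, -1014, -1998, -3468
Second differences: -102, -300, -594, -984, -1470
Third differences: -198, -294, -390, -486
Fourth differences: -96, -96, -96
Constant fourth difference = -96, so extend:
-486 − 96 = -582;  -1470 − 582 = -2052;  -3468 − 2052 = -5520;  -7030 − 5520 = -12550

-12550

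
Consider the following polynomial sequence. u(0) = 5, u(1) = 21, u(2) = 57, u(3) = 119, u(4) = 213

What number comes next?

Δ: 16, 36, 62, 94
Δ²: 20, 26, 32
Δ³: 6, 6
Third differences constant at 6.
32 + 6 = 38;  94 + 38 = 132;  213 + 132 = 345

345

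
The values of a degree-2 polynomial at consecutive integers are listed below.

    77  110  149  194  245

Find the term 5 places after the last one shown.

590

D1: 33 , 39 , 45 , 51
D2: 6 , 6 , 6
Second differences constant at 6.
51 + 6 = 57;  245 + 57 = 302
57 + 6 = 63;  302 + 63 = 365
63 + 6 = 69;  365 + 69 = 434
69 + 6 = 75;  434 + 75 = 509
75 + 6 = 81;  509 + 81 = 590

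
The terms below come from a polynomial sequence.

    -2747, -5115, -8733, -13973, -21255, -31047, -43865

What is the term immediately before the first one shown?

-1305

Δ: -2368, -3618, -5240, -7282, -9792, -12818
Δ²: -1250, -1622, -2042, -2510, -3026
Δ³: -372, -420, -468, -516
Δ⁴: -48, -48, -48
The fourth differences are constant at -48.
Work back: -372 + 48 = -324;  -1250 + 324 = -926;  -2368 + 926 = -1442;  -2747 + 1442 = -1305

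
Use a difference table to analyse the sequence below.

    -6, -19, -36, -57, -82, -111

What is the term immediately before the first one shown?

3

First differences: -13, -17, -21, -25, -29
Second differences: -4, -4, -4, -4
The second differences are constant at -4.
Work back: -13 + 4 = -9;  -6 + 9 = 3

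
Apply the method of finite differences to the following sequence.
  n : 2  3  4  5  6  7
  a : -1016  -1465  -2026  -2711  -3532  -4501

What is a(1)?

-667

First differences: -449  -561  -685  -821  -969
Second differences: -112  -124  -136  -148
Third differences: -12  -12  -12
The third differences are constant at -12.
Work back: -112 + 12 = -100;  -449 + 100 = -349;  -1016 + 349 = -667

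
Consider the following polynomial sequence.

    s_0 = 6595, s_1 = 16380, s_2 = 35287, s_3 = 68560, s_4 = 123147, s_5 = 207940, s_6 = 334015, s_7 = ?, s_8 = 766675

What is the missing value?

514872

Using the first 7 terms:
D1: 9785, 18907, 33273, 54587, 84793, 126075
D2: 9122, 14366, 21314, 30206, 41282
D3: 5244, 6948, 8892, 11076
D4: 1704, 1944, 2184
D5: 240, 240
Constant fifth difference = 240.
Extend forward: 2184 + 240 = 2424;  11076 + 2424 = 13500;  41282 + 13500 = 54782;  126075 + 54782 = 180857;  334015 + 180857 = 514872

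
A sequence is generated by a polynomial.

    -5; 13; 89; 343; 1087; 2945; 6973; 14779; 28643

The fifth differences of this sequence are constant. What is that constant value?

D1: 18, 76, 254, 744, 1858, 4028, 7806, 13864
D2: 58, 178, 490, 1114, 2170, 3778, 6058
D3: 120, 312, 624, 1056, 1608, 2280
D4: 192, 312, 432, 552, 672
D5: 120, 120, 120, 120

120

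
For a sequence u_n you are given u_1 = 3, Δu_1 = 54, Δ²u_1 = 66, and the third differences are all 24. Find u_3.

177

Build the table forward from the leading diagonal:
Δ³: 24, 24, 24
Δ²: 66, 90, 114
Δ: 54, 120, 210
u: 3, 57, 177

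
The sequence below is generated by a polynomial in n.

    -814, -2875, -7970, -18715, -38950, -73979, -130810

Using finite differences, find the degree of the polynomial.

First differences: -2061, -5095, -10745, -20235, -35029, -56831
Second differences: -3034, -5650, -9490, -14794, -21802
Third differences: -2616, -3840, -5304, -7008
Fourth differences: -1224, -1464, -1704
Fifth differences: -240, -240
The fifth differences are constant, so the polynomial has degree 5.

5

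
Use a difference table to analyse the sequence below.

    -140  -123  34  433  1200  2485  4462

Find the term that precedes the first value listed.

First differences: 17, 157, 399, 767, 1285, 1977
Second differences: 140, 242, 368, 518, 692
Third differences: 102, 126, 150, 174
Fourth differences: 24, 24, 24
The fourth differences are constant at 24.
Work back: 102 − 24 = 78;  140 − 78 = 62;  17 − 62 = -45;  -140 + 45 = -95

-95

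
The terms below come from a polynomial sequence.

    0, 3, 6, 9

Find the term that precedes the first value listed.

-3

3, 3, 3
The first differences are constant at 3.
Work back: 0 − 3 = -3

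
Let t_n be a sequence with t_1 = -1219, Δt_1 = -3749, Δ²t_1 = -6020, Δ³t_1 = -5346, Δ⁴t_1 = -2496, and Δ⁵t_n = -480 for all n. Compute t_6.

-146584

Build the table forward from the leading diagonal:
Δ⁵: -480, -480, -480, -480, -480, -480
Δ⁴: -2496, -2976, -3456, -3936, -4416, -4896
Δ³: -5346, -7842, -10818, -14274, -18210, -22626
Δ²: -6020, -11366, -19208, -30026, -44300, -62510
Δ: -3749, -9769, -21135, -40343, -70369, -114669
t: -1219, -4968, -14737, -35872, -76215, -146584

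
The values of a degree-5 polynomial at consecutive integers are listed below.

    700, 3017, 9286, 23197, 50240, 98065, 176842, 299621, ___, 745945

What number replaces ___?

Using the first 8 terms:
Δ: 2317  6269  13911  27043  47825  78777  122779
Δ²: 3952  7642  13132  20782  30952  44002
Δ³: 3690  5490  7650  10170  13050
Δ⁴: 1800  2160  2520  2880
Δ⁵: 360  360  360
Constant fifth difference = 360.
Extend forward: 2880 + 360 = 3240;  13050 + 3240 = 16290;  44002 + 16290 = 60292;  122779 + 60292 = 183071;  299621 + 183071 = 482692

482692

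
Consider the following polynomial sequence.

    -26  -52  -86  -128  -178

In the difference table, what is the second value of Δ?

D1: -26, -34, -42, -50
D2: -8, -8, -8

-34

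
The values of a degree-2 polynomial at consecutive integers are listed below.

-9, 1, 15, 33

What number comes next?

D1: 10 , 14 , 18
D2: 4 , 4
Second differences constant at 4.
18 + 4 = 22;  33 + 22 = 55

55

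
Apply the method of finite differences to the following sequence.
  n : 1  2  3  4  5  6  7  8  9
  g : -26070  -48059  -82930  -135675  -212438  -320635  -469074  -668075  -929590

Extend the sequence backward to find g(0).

-13003

Δ: -21989, -34871, -52745, -76763, -108197, -148439, -199001, -261515
Δ²: -12882, -17874, -24018, -31434, -40242, -50562, -62514
Δ³: -4992, -6144, -7416, -8808, -10320, -11952
Δ⁴: -1152, -1272, -1392, -1512, -1632
Δ⁵: -120, -120, -120, -120
The fifth differences are constant at -120.
Work back: -1152 + 120 = -1032;  -4992 + 1032 = -3960;  -12882 + 3960 = -8922;  -21989 + 8922 = -13067;  -26070 + 13067 = -13003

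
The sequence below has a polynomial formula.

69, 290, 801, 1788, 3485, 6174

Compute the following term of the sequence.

10185

221, 511, 987, 1697, 2689
290, 476, 710, 992
186, 234, 282
48, 48
Constant fourth difference = 48, so extend:
282 + 48 = 330;  992 + 330 = 1322;  2689 + 1322 = 4011;  6174 + 4011 = 10185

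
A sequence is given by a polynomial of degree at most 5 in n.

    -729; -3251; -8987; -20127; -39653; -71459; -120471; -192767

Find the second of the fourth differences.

-912

Δ: -2522, -5736, -11140, -19526, -31806, -49012, -72296
Δ²: -3214, -5404, -8386, -12280, -17206, -23284
Δ³: -2190, -2982, -3894, -4926, -6078
Δ⁴: -792, -912, -1032, -1152
Δ⁵: -120, -120, -120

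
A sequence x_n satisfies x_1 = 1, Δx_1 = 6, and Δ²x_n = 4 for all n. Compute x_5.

49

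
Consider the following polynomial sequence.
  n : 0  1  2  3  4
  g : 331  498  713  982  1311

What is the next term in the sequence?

1706

D1: 167 , 215 , 269 , 329
D2: 48 , 54 , 60
D3: 6 , 6
Third differences constant at 6.
60 + 6 = 66;  329 + 66 = 395;  1311 + 395 = 1706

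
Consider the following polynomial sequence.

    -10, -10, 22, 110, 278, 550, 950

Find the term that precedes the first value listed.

-2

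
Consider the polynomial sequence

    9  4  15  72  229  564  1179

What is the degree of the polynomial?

4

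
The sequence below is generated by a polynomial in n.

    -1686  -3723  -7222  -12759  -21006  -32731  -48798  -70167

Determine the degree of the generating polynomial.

4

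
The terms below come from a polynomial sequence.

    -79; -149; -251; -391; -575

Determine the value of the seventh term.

-1099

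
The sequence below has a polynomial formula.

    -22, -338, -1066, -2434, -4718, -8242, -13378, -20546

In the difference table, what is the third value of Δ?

-1368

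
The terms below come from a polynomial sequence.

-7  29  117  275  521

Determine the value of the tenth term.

3701

36, 88, 158, 246
52, 70, 88
18, 18
Constant third difference = 18, so extend:
88 + 18 = 106;  246 + 106 = 352;  521 + 352 = 873
106 + 18 = 124;  352 + 124 = 476;  873 + 476 = 1349
124 + 18 = 142;  476 + 142 = 618;  1349 + 618 = 1967
142 + 18 = 160;  618 + 160 = 778;  1967 + 778 = 2745
160 + 18 = 178;  778 + 178 = 956;  2745 + 956 = 3701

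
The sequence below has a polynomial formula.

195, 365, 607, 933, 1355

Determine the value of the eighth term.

170  242  326  422
72  84  96
12  12
Third differences constant at 12.
96 + 12 = 108;  422 + 108 = 530;  1355 + 530 = 1885
108 + 12 = 120;  530 + 120 = 650;  1885 + 650 = 2535
120 + 12 = 132;  650 + 132 = 782;  2535 + 782 = 3317

3317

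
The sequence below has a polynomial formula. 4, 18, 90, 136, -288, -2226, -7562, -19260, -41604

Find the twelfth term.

-240192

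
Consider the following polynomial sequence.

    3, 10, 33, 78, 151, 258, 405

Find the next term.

598

Δ: 7, 23, 45, 73, 107, 147
Δ²: 16, 22, 28, 34, 40
Δ³: 6, 6, 6, 6
Third differences constant at 6.
40 + 6 = 46;  147 + 46 = 193;  405 + 193 = 598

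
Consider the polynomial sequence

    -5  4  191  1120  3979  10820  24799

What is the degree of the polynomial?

5

9, 187, 929, 2859, 6841, 13979
178, 742, 1930, 3982, 7138
564, 1188, 2052, 3156
624, 864, 1104
240, 240
The fifth differences are constant, so the polynomial has degree 5.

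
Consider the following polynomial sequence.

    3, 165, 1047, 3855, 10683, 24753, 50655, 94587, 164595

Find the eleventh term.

162, 882, 2808, 6828, 14070, 25902, 43932, 70008
720, 1926, 4020, 7242, 11832, 18030, 26076
1206, 2094, 3222, 4590, 6198, 8046
888, 1128, 1368, 1608, 1848
240, 240, 240, 240
Fifth differences constant at 240.
1848 + 240 = 2088;  8046 + 2088 = 10134;  26076 + 10134 = 36210;  70008 + 36210 = 106218;  164595 + 106218 = 270813
2088 + 240 = 2328;  10134 + 2328 = 12462;  36210 + 12462 = 48672;  106218 + 48672 = 154890;  270813 + 154890 = 425703

425703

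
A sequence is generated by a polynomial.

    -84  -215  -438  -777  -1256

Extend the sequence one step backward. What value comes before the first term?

-21

First differences: -131, -223, -339, -479
Second differences: -92, -116, -140
Third differences: -24, -24
The third differences are constant at -24.
Work back: -92 + 24 = -68;  -131 + 68 = -63;  -84 + 63 = -21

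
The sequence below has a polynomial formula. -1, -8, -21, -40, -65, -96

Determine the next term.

First differences: -7 , -13 , -19 , -25 , -31
Second differences: -6 , -6 , -6 , -6
The second differences are constant (-6).
-31 − 6 = -37;  -96 − 37 = -133

-133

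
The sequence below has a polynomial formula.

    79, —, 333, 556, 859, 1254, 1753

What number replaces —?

Using the last 5 terms:
Δ: 223  303  395  499
Δ²: 80  92  104
Δ³: 12  12
Constant third difference = 12.
Extend backward: 80 − 12 = 68;  223 − 68 = 155;  333 − 155 = 178

178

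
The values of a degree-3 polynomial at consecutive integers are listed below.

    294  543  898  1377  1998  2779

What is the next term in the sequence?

3738

D1: 249, 355, 479, 621, 781
D2: 106, 124, 142, 160
D3: 18, 18, 18
The third differences are constant (18).
160 + 18 = 178;  781 + 178 = 959;  2779 + 959 = 3738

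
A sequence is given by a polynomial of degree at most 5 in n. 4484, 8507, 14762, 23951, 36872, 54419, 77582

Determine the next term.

107447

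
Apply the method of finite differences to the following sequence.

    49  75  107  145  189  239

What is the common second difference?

First differences: 26, 32, 38, 44, 50
Second differences: 6, 6, 6, 6

6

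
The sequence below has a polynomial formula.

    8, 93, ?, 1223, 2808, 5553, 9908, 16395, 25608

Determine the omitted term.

420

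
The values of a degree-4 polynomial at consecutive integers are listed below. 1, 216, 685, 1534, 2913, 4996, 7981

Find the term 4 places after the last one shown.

33741

215  469  849  1379  2083  2985
254  380  530  704  902
126  150  174  198
24  24  24
Fourth differences constant at 24.
198 + 24 = 222;  902 + 222 = 1124;  2985 + 1124 = 4109;  7981 + 4109 = 12090
222 + 24 = 246;  1124 + 246 = 1370;  4109 + 1370 = 5479;  12090 + 5479 = 17569
246 + 24 = 270;  1370 + 270 = 1640;  5479 + 1640 = 7119;  17569 + 7119 = 24688
270 + 24 = 294;  1640 + 294 = 1934;  7119 + 1934 = 9053;  24688 + 9053 = 33741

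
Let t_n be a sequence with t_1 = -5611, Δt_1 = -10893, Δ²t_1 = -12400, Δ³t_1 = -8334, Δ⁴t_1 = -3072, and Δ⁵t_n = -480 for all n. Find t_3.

Build the table forward from the leading diagonal:
Fifth differences: -480, -480, -480
Fourth differences: -3072, -3552, -4032
Third differences: -8334, -11406, -14958
Second differences: -12400, -20734, -32140
First differences: -10893, -23293, -44027
t: -5611, -16504, -39797

-39797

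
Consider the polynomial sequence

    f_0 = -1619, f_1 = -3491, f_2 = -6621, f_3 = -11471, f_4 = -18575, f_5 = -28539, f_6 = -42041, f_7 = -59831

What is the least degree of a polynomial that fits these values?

4

First differences: -1872, -3130, -4850, -7104, -9964, -13502, -17790
Second differences: -1258, -1720, -2254, -2860, -3538, -4288
Third differences: -462, -534, -606, -678, -750
Fourth differences: -72, -72, -72, -72
The fourth differences are constant, so the polynomial has degree 4.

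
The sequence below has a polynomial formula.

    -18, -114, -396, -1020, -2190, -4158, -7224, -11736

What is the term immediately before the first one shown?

0

Δ: -96, -282, -624, -1170, -1968, -3066, -4512
Δ²: -186, -342, -546, -798, -1098, -1446
Δ³: -156, -204, -252, -300, -348
Δ⁴: -48, -48, -48, -48
The fourth differences are constant at -48.
Work back: -156 + 48 = -108;  -186 + 108 = -78;  -96 + 78 = -18;  -18 + 18 = 0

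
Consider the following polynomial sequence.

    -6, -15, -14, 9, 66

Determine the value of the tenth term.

-9, 1, 23, 57
10, 22, 34
12, 12
Third differences constant at 12.
34 + 12 = 46;  57 + 46 = 103;  66 + 103 = 169
46 + 12 = 58;  103 + 58 = 161;  169 + 161 = 330
58 + 12 = 70;  161 + 70 = 231;  330 + 231 = 561
70 + 12 = 82;  231 + 82 = 313;  561 + 313 = 874
82 + 12 = 94;  313 + 94 = 407;  874 + 407 = 1281

1281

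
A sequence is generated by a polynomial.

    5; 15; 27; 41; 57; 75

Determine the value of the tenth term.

167

10, 12, 14, 16, 18
2, 2, 2, 2
The second differences are constant (2).
18 + 2 = 20;  75 + 20 = 95
20 + 2 = 22;  95 + 22 = 117
22 + 2 = 24;  117 + 24 = 141
24 + 2 = 26;  141 + 26 = 167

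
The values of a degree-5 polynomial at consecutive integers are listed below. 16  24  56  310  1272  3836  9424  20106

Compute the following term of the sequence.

38720

D1: 8  32  254  962  2564  5588  10682
D2: 24  222  708  1602  3024  5094
D3: 198  486  894  1422  2070
D4: 288  408  528  648
D5: 120  120  120
The fifth differences are constant (120).
648 + 120 = 768;  2070 + 768 = 2838;  5094 + 2838 = 7932;  10682 + 7932 = 18614;  20106 + 18614 = 38720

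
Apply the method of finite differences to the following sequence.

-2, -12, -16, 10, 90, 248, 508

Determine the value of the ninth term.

Δ: -10 , -4 , 26 , 80 , 158 , 260
Δ²: 6 , 30 , 54 , 78 , 102
Δ³: 24 , 24 , 24 , 24
Constant third difference = 24, so extend:
102 + 24 = 126;  260 + 126 = 386;  508 + 386 = 894
126 + 24 = 150;  386 + 150 = 536;  894 + 536 = 1430

1430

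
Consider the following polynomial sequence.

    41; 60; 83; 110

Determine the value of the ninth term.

305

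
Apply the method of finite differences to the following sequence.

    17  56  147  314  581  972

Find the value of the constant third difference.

First differences: 39, 91, 167, 267, 391
Second differences: 52, 76, 100, 124
Third differences: 24, 24, 24

24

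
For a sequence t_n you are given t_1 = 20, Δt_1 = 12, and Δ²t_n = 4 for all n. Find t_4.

68

Build the table forward from the leading diagonal:
Second differences: 4  4  4  4
First differences: 12  16  20  24
t: 20  32  48  68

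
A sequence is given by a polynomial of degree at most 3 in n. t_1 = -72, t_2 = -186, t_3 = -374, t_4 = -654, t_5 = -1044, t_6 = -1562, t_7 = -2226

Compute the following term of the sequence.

-3054

-114, -188, -280, -390, -518, -664
-74, -92, -110, -128, -146
-18, -18, -18, -18
Constant third difference = -18, so extend:
-146 − 18 = -164;  -664 − 164 = -828;  -2226 − 828 = -3054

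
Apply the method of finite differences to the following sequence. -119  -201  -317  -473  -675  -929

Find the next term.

-1241

-82, -116, -156, -202, -254
-34, -40, -46, -52
-6, -6, -6
The third differences are constant (-6).
-52 − 6 = -58;  -254 − 58 = -312;  -929 − 312 = -1241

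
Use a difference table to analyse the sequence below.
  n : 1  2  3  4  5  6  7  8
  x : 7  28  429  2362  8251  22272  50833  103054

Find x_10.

Δ: 21  401  1933  5889  14021  28561  52221
Δ²: 380  1532  3956  8132  14540  23660
Δ³: 1152  2424  4176  6408  9120
Δ⁴: 1272  1752  2232  2712
Δ⁵: 480  480  480
The fifth differences are constant (480).
2712 + 480 = 3192;  9120 + 3192 = 12312;  23660 + 12312 = 35972;  52221 + 35972 = 88193;  103054 + 88193 = 191247
3192 + 480 = 3672;  12312 + 3672 = 15984;  35972 + 15984 = 51956;  88193 + 51956 = 140149;  191247 + 140149 = 331396

331396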